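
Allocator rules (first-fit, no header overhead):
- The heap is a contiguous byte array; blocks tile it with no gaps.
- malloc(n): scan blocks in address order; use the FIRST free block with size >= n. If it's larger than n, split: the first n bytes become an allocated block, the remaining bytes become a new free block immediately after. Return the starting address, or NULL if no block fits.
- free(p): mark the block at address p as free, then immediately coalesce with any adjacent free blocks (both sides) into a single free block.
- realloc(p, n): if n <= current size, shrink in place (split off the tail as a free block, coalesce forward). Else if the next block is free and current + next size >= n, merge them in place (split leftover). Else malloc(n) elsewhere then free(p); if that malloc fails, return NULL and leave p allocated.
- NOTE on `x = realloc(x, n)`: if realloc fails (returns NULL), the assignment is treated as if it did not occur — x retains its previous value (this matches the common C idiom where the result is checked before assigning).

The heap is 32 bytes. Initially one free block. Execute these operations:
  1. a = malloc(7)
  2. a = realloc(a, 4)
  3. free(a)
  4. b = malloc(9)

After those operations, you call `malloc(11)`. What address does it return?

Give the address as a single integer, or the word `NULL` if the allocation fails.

Op 1: a = malloc(7) -> a = 0; heap: [0-6 ALLOC][7-31 FREE]
Op 2: a = realloc(a, 4) -> a = 0; heap: [0-3 ALLOC][4-31 FREE]
Op 3: free(a) -> (freed a); heap: [0-31 FREE]
Op 4: b = malloc(9) -> b = 0; heap: [0-8 ALLOC][9-31 FREE]
malloc(11): first-fit scan over [0-8 ALLOC][9-31 FREE] -> 9

Answer: 9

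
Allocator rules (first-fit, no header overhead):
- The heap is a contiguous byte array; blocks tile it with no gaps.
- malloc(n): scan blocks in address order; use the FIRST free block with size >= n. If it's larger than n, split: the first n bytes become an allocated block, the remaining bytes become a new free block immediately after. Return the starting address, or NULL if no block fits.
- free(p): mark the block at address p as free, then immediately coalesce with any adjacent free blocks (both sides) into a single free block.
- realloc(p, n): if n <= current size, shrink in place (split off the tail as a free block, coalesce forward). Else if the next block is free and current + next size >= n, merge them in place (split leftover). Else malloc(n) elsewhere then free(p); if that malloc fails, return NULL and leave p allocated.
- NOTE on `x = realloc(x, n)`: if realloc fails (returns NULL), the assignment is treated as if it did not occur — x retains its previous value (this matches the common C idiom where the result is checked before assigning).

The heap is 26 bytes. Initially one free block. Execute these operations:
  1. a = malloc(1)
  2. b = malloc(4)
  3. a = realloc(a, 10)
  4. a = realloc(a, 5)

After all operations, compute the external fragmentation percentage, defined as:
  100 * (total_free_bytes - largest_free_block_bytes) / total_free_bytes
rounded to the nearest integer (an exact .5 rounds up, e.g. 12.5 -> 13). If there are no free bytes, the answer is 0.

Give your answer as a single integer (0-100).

Op 1: a = malloc(1) -> a = 0; heap: [0-0 ALLOC][1-25 FREE]
Op 2: b = malloc(4) -> b = 1; heap: [0-0 ALLOC][1-4 ALLOC][5-25 FREE]
Op 3: a = realloc(a, 10) -> a = 5; heap: [0-0 FREE][1-4 ALLOC][5-14 ALLOC][15-25 FREE]
Op 4: a = realloc(a, 5) -> a = 5; heap: [0-0 FREE][1-4 ALLOC][5-9 ALLOC][10-25 FREE]
Free blocks: [1 16] total_free=17 largest=16 -> 100*(17-16)/17 = 100/17 ≈ 5.882 -> rounds to 6

Answer: 6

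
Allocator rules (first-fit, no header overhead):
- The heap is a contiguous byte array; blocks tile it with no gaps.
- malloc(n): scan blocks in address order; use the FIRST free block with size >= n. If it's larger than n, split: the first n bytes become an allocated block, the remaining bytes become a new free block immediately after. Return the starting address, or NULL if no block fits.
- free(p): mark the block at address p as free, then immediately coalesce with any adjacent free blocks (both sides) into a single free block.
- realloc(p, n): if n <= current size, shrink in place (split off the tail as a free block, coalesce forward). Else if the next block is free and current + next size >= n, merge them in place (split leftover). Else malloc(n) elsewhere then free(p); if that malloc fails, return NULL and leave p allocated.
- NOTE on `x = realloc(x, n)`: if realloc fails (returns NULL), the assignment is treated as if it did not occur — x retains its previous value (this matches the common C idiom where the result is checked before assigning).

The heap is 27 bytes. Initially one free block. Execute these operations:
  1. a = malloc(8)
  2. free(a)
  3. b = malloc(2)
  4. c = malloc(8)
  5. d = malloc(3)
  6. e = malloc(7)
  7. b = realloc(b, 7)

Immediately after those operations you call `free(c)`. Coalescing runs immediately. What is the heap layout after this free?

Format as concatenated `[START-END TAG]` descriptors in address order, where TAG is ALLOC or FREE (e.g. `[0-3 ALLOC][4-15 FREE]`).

Op 1: a = malloc(8) -> a = 0; heap: [0-7 ALLOC][8-26 FREE]
Op 2: free(a) -> (freed a); heap: [0-26 FREE]
Op 3: b = malloc(2) -> b = 0; heap: [0-1 ALLOC][2-26 FREE]
Op 4: c = malloc(8) -> c = 2; heap: [0-1 ALLOC][2-9 ALLOC][10-26 FREE]
Op 5: d = malloc(3) -> d = 10; heap: [0-1 ALLOC][2-9 ALLOC][10-12 ALLOC][13-26 FREE]
Op 6: e = malloc(7) -> e = 13; heap: [0-1 ALLOC][2-9 ALLOC][10-12 ALLOC][13-19 ALLOC][20-26 FREE]
Op 7: b = realloc(b, 7) -> b = 20; heap: [0-1 FREE][2-9 ALLOC][10-12 ALLOC][13-19 ALLOC][20-26 ALLOC]
free(c): c = 2 -> block [2-9 ALLOC]; mark free, coalesce with adjacent free neighbors -> [0-9 FREE][10-12 ALLOC][13-19 ALLOC][20-26 ALLOC]

Answer: [0-9 FREE][10-12 ALLOC][13-19 ALLOC][20-26 ALLOC]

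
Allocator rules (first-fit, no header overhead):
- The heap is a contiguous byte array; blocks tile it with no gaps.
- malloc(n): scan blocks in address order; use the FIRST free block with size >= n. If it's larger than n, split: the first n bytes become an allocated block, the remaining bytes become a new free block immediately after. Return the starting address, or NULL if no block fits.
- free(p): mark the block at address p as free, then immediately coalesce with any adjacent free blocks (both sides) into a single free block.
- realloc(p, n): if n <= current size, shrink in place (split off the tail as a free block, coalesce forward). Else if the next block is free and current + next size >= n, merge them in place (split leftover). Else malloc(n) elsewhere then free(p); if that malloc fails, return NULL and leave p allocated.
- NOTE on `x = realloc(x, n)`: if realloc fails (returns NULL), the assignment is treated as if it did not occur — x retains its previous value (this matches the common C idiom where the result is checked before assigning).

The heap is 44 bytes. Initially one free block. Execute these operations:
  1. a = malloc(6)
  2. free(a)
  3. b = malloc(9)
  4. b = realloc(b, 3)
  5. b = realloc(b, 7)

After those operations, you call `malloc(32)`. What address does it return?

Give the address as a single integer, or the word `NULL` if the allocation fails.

Answer: 7

Derivation:
Op 1: a = malloc(6) -> a = 0; heap: [0-5 ALLOC][6-43 FREE]
Op 2: free(a) -> (freed a); heap: [0-43 FREE]
Op 3: b = malloc(9) -> b = 0; heap: [0-8 ALLOC][9-43 FREE]
Op 4: b = realloc(b, 3) -> b = 0; heap: [0-2 ALLOC][3-43 FREE]
Op 5: b = realloc(b, 7) -> b = 0; heap: [0-6 ALLOC][7-43 FREE]
malloc(32): first-fit scan over [0-6 ALLOC][7-43 FREE] -> 7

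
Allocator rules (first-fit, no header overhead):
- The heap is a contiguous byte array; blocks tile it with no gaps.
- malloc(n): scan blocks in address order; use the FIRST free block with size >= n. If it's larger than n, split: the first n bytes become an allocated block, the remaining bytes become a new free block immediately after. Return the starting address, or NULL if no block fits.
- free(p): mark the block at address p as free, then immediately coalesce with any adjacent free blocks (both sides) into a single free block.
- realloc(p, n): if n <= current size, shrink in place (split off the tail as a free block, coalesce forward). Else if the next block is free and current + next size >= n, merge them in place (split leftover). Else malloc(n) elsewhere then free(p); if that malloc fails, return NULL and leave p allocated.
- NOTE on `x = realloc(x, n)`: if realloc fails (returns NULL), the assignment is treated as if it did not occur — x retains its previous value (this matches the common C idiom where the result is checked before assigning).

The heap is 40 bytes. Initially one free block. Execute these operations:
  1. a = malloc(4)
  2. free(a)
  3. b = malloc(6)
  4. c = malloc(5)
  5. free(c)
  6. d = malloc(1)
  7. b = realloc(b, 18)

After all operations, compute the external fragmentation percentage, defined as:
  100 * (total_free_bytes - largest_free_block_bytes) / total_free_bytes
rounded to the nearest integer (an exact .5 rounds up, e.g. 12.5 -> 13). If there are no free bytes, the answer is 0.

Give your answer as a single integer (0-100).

Op 1: a = malloc(4) -> a = 0; heap: [0-3 ALLOC][4-39 FREE]
Op 2: free(a) -> (freed a); heap: [0-39 FREE]
Op 3: b = malloc(6) -> b = 0; heap: [0-5 ALLOC][6-39 FREE]
Op 4: c = malloc(5) -> c = 6; heap: [0-5 ALLOC][6-10 ALLOC][11-39 FREE]
Op 5: free(c) -> (freed c); heap: [0-5 ALLOC][6-39 FREE]
Op 6: d = malloc(1) -> d = 6; heap: [0-5 ALLOC][6-6 ALLOC][7-39 FREE]
Op 7: b = realloc(b, 18) -> b = 7; heap: [0-5 FREE][6-6 ALLOC][7-24 ALLOC][25-39 FREE]
Free blocks: [6 15] total_free=21 largest=15 -> 100*(21-15)/21 = 600/21 ≈ 28.571 -> rounds to 29

Answer: 29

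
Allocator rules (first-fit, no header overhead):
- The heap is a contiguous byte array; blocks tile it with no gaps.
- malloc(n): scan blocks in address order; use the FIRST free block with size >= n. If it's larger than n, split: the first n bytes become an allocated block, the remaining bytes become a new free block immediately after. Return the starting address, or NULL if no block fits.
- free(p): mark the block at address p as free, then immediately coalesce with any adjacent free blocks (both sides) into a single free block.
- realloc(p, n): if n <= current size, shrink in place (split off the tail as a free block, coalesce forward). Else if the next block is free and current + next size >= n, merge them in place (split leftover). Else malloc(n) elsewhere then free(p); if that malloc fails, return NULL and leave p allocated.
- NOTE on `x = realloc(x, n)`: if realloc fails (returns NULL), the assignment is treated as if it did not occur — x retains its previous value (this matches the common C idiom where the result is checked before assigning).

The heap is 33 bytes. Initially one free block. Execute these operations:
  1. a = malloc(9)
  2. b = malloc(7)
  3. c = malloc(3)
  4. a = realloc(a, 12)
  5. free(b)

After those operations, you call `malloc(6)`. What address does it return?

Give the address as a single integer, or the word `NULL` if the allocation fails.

Op 1: a = malloc(9) -> a = 0; heap: [0-8 ALLOC][9-32 FREE]
Op 2: b = malloc(7) -> b = 9; heap: [0-8 ALLOC][9-15 ALLOC][16-32 FREE]
Op 3: c = malloc(3) -> c = 16; heap: [0-8 ALLOC][9-15 ALLOC][16-18 ALLOC][19-32 FREE]
Op 4: a = realloc(a, 12) -> a = 19; heap: [0-8 FREE][9-15 ALLOC][16-18 ALLOC][19-30 ALLOC][31-32 FREE]
Op 5: free(b) -> (freed b); heap: [0-15 FREE][16-18 ALLOC][19-30 ALLOC][31-32 FREE]
malloc(6): first-fit scan over [0-15 FREE][16-18 ALLOC][19-30 ALLOC][31-32 FREE] -> 0

Answer: 0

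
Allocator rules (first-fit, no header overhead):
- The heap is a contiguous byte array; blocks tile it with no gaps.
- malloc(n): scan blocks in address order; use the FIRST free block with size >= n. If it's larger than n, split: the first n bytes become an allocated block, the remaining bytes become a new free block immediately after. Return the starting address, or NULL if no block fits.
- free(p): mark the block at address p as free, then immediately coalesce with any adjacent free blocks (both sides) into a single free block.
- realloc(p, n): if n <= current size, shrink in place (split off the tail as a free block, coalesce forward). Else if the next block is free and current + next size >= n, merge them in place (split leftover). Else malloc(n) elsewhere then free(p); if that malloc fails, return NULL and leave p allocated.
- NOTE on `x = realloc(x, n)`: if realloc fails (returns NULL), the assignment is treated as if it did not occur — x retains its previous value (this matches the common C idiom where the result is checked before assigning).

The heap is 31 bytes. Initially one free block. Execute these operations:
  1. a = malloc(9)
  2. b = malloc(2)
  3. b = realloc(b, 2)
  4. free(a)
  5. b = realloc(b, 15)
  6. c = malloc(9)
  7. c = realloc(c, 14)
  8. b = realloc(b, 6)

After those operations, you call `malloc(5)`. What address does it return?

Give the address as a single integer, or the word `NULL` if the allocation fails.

Op 1: a = malloc(9) -> a = 0; heap: [0-8 ALLOC][9-30 FREE]
Op 2: b = malloc(2) -> b = 9; heap: [0-8 ALLOC][9-10 ALLOC][11-30 FREE]
Op 3: b = realloc(b, 2) -> b = 9; heap: [0-8 ALLOC][9-10 ALLOC][11-30 FREE]
Op 4: free(a) -> (freed a); heap: [0-8 FREE][9-10 ALLOC][11-30 FREE]
Op 5: b = realloc(b, 15) -> b = 9; heap: [0-8 FREE][9-23 ALLOC][24-30 FREE]
Op 6: c = malloc(9) -> c = 0; heap: [0-8 ALLOC][9-23 ALLOC][24-30 FREE]
Op 7: c = realloc(c, 14) -> NULL (c unchanged); heap: [0-8 ALLOC][9-23 ALLOC][24-30 FREE]
Op 8: b = realloc(b, 6) -> b = 9; heap: [0-8 ALLOC][9-14 ALLOC][15-30 FREE]
malloc(5): first-fit scan over [0-8 ALLOC][9-14 ALLOC][15-30 FREE] -> 15

Answer: 15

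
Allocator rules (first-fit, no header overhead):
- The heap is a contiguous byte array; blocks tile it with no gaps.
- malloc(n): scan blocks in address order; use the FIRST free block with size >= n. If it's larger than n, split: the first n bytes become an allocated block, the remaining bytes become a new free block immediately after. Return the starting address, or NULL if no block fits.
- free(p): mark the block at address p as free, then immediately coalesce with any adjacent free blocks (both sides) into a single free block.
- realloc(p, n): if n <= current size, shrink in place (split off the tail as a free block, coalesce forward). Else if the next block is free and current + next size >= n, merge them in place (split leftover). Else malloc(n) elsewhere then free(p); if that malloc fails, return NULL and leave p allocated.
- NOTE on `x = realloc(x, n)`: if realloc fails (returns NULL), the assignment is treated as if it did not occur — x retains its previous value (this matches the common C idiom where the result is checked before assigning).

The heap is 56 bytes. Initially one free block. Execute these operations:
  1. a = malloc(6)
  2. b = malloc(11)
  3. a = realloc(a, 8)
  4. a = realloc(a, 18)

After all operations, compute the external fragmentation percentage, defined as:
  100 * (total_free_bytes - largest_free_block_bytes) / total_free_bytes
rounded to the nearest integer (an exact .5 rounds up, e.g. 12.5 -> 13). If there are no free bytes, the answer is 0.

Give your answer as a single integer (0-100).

Answer: 22

Derivation:
Op 1: a = malloc(6) -> a = 0; heap: [0-5 ALLOC][6-55 FREE]
Op 2: b = malloc(11) -> b = 6; heap: [0-5 ALLOC][6-16 ALLOC][17-55 FREE]
Op 3: a = realloc(a, 8) -> a = 17; heap: [0-5 FREE][6-16 ALLOC][17-24 ALLOC][25-55 FREE]
Op 4: a = realloc(a, 18) -> a = 17; heap: [0-5 FREE][6-16 ALLOC][17-34 ALLOC][35-55 FREE]
Free blocks: [6 21] total_free=27 largest=21 -> 100*(27-21)/27 = 600/27 ≈ 22.222 -> rounds to 22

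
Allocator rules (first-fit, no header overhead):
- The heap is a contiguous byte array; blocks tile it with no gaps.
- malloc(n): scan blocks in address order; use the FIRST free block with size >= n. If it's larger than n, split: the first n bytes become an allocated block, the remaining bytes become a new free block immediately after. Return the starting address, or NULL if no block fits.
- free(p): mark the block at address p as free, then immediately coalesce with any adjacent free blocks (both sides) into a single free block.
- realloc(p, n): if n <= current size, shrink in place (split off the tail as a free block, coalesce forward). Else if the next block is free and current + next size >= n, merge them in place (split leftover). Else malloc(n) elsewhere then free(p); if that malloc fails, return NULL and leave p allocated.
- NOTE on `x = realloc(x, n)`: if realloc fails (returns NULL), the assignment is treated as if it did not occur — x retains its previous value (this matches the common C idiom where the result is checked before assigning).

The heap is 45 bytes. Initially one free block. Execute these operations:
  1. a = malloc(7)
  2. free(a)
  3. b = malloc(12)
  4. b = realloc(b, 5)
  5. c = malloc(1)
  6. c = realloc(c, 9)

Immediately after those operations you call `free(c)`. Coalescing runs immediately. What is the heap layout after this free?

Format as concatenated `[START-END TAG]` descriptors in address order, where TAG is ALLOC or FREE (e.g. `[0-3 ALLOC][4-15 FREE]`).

Op 1: a = malloc(7) -> a = 0; heap: [0-6 ALLOC][7-44 FREE]
Op 2: free(a) -> (freed a); heap: [0-44 FREE]
Op 3: b = malloc(12) -> b = 0; heap: [0-11 ALLOC][12-44 FREE]
Op 4: b = realloc(b, 5) -> b = 0; heap: [0-4 ALLOC][5-44 FREE]
Op 5: c = malloc(1) -> c = 5; heap: [0-4 ALLOC][5-5 ALLOC][6-44 FREE]
Op 6: c = realloc(c, 9) -> c = 5; heap: [0-4 ALLOC][5-13 ALLOC][14-44 FREE]
free(c): c = 5 -> block [5-13 ALLOC]; mark free, coalesce with adjacent free neighbors -> [0-4 ALLOC][5-44 FREE]

Answer: [0-4 ALLOC][5-44 FREE]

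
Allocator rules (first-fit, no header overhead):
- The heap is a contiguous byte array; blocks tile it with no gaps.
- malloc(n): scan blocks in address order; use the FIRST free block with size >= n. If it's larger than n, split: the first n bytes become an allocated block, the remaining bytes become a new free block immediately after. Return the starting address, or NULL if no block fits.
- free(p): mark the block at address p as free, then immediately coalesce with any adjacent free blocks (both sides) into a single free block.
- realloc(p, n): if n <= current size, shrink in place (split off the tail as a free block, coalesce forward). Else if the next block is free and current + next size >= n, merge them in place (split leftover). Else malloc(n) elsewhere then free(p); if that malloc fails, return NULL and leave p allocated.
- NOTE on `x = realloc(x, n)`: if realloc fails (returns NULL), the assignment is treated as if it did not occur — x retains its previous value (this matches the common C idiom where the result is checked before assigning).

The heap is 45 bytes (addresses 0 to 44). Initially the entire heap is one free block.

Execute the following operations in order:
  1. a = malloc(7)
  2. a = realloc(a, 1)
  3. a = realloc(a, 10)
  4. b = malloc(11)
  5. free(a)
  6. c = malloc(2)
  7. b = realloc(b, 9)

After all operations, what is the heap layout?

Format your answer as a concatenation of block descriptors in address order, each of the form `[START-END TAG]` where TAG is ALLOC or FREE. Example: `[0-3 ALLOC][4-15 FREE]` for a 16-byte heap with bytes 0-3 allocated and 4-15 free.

Answer: [0-1 ALLOC][2-9 FREE][10-18 ALLOC][19-44 FREE]

Derivation:
Op 1: a = malloc(7) -> a = 0; heap: [0-6 ALLOC][7-44 FREE]
Op 2: a = realloc(a, 1) -> a = 0; heap: [0-0 ALLOC][1-44 FREE]
Op 3: a = realloc(a, 10) -> a = 0; heap: [0-9 ALLOC][10-44 FREE]
Op 4: b = malloc(11) -> b = 10; heap: [0-9 ALLOC][10-20 ALLOC][21-44 FREE]
Op 5: free(a) -> (freed a); heap: [0-9 FREE][10-20 ALLOC][21-44 FREE]
Op 6: c = malloc(2) -> c = 0; heap: [0-1 ALLOC][2-9 FREE][10-20 ALLOC][21-44 FREE]
Op 7: b = realloc(b, 9) -> b = 10; heap: [0-1 ALLOC][2-9 FREE][10-18 ALLOC][19-44 FREE]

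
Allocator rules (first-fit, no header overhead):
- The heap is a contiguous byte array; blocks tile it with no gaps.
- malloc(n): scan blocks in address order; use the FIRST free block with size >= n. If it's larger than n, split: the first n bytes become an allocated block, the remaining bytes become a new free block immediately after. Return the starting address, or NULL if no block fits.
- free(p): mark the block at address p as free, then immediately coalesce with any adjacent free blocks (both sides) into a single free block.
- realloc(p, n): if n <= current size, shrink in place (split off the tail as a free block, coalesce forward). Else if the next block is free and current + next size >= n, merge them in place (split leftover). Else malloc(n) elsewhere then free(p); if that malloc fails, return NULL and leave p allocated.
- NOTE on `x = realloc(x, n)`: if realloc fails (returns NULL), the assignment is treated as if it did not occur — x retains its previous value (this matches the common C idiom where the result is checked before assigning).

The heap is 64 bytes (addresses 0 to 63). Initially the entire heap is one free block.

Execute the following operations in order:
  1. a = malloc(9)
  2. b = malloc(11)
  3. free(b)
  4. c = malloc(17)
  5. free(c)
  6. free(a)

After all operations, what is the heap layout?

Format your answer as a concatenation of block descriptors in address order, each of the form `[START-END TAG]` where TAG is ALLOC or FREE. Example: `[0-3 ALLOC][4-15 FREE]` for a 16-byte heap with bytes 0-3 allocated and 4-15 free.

Op 1: a = malloc(9) -> a = 0; heap: [0-8 ALLOC][9-63 FREE]
Op 2: b = malloc(11) -> b = 9; heap: [0-8 ALLOC][9-19 ALLOC][20-63 FREE]
Op 3: free(b) -> (freed b); heap: [0-8 ALLOC][9-63 FREE]
Op 4: c = malloc(17) -> c = 9; heap: [0-8 ALLOC][9-25 ALLOC][26-63 FREE]
Op 5: free(c) -> (freed c); heap: [0-8 ALLOC][9-63 FREE]
Op 6: free(a) -> (freed a); heap: [0-63 FREE]

Answer: [0-63 FREE]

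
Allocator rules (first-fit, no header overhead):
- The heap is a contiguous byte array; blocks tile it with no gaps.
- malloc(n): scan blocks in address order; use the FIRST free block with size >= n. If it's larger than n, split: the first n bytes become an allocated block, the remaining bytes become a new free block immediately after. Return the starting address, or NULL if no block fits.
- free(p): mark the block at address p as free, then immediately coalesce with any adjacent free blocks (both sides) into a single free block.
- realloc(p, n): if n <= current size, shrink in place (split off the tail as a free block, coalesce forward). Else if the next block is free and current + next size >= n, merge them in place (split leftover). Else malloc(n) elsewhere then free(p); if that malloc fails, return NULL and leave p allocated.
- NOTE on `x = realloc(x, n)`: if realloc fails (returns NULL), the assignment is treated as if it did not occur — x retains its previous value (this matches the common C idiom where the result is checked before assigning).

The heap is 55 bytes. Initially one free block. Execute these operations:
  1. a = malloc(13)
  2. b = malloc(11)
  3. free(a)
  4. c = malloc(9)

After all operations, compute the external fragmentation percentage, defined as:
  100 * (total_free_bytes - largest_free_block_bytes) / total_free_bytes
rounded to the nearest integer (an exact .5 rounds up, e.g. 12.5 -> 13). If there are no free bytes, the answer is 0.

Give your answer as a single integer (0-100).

Answer: 11

Derivation:
Op 1: a = malloc(13) -> a = 0; heap: [0-12 ALLOC][13-54 FREE]
Op 2: b = malloc(11) -> b = 13; heap: [0-12 ALLOC][13-23 ALLOC][24-54 FREE]
Op 3: free(a) -> (freed a); heap: [0-12 FREE][13-23 ALLOC][24-54 FREE]
Op 4: c = malloc(9) -> c = 0; heap: [0-8 ALLOC][9-12 FREE][13-23 ALLOC][24-54 FREE]
Free blocks: [4 31] total_free=35 largest=31 -> 100*(35-31)/35 = 400/35 ≈ 11.429 -> rounds to 11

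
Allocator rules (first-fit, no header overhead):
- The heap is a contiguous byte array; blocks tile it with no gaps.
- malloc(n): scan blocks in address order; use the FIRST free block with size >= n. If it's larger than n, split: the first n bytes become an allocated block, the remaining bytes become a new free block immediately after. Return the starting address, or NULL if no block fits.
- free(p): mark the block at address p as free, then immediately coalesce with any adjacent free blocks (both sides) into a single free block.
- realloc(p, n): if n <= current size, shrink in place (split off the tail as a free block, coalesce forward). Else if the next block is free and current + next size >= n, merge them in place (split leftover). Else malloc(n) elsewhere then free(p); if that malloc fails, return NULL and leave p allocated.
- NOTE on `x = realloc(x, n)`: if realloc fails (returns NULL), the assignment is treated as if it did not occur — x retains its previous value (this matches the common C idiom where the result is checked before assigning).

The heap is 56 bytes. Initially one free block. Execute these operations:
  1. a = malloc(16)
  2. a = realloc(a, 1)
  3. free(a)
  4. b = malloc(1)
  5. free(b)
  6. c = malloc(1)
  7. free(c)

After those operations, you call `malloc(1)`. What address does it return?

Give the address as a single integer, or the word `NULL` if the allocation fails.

Op 1: a = malloc(16) -> a = 0; heap: [0-15 ALLOC][16-55 FREE]
Op 2: a = realloc(a, 1) -> a = 0; heap: [0-0 ALLOC][1-55 FREE]
Op 3: free(a) -> (freed a); heap: [0-55 FREE]
Op 4: b = malloc(1) -> b = 0; heap: [0-0 ALLOC][1-55 FREE]
Op 5: free(b) -> (freed b); heap: [0-55 FREE]
Op 6: c = malloc(1) -> c = 0; heap: [0-0 ALLOC][1-55 FREE]
Op 7: free(c) -> (freed c); heap: [0-55 FREE]
malloc(1): first-fit scan over [0-55 FREE] -> 0

Answer: 0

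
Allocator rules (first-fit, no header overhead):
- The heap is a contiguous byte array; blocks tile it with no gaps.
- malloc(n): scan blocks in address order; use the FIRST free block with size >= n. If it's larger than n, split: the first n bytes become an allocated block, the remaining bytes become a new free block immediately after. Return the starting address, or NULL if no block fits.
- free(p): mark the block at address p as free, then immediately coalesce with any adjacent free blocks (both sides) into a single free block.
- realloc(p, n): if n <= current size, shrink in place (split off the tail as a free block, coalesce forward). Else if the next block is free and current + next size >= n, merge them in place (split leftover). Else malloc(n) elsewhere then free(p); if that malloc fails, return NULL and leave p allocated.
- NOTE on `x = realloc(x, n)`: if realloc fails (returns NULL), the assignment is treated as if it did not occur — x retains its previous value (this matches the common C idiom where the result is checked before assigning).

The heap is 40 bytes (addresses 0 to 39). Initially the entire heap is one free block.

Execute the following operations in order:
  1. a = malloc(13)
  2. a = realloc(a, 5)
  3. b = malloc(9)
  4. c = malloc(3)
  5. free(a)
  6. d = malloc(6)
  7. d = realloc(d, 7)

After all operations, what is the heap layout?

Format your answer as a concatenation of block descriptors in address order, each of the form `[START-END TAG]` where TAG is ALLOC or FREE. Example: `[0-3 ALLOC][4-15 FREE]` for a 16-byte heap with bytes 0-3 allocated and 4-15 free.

Answer: [0-4 FREE][5-13 ALLOC][14-16 ALLOC][17-23 ALLOC][24-39 FREE]

Derivation:
Op 1: a = malloc(13) -> a = 0; heap: [0-12 ALLOC][13-39 FREE]
Op 2: a = realloc(a, 5) -> a = 0; heap: [0-4 ALLOC][5-39 FREE]
Op 3: b = malloc(9) -> b = 5; heap: [0-4 ALLOC][5-13 ALLOC][14-39 FREE]
Op 4: c = malloc(3) -> c = 14; heap: [0-4 ALLOC][5-13 ALLOC][14-16 ALLOC][17-39 FREE]
Op 5: free(a) -> (freed a); heap: [0-4 FREE][5-13 ALLOC][14-16 ALLOC][17-39 FREE]
Op 6: d = malloc(6) -> d = 17; heap: [0-4 FREE][5-13 ALLOC][14-16 ALLOC][17-22 ALLOC][23-39 FREE]
Op 7: d = realloc(d, 7) -> d = 17; heap: [0-4 FREE][5-13 ALLOC][14-16 ALLOC][17-23 ALLOC][24-39 FREE]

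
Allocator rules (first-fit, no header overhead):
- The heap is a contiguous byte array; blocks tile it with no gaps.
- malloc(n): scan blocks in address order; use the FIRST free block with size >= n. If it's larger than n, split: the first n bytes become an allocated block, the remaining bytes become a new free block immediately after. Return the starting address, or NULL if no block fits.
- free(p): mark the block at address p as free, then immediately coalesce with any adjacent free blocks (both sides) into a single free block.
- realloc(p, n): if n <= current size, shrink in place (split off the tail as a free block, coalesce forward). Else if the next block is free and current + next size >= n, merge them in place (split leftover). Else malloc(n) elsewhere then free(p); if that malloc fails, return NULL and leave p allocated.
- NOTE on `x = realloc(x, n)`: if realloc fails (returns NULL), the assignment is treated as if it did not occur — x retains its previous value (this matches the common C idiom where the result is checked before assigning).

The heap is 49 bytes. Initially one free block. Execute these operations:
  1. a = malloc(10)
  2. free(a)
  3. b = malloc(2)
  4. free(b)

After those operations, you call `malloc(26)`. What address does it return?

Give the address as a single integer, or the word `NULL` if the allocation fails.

Answer: 0

Derivation:
Op 1: a = malloc(10) -> a = 0; heap: [0-9 ALLOC][10-48 FREE]
Op 2: free(a) -> (freed a); heap: [0-48 FREE]
Op 3: b = malloc(2) -> b = 0; heap: [0-1 ALLOC][2-48 FREE]
Op 4: free(b) -> (freed b); heap: [0-48 FREE]
malloc(26): first-fit scan over [0-48 FREE] -> 0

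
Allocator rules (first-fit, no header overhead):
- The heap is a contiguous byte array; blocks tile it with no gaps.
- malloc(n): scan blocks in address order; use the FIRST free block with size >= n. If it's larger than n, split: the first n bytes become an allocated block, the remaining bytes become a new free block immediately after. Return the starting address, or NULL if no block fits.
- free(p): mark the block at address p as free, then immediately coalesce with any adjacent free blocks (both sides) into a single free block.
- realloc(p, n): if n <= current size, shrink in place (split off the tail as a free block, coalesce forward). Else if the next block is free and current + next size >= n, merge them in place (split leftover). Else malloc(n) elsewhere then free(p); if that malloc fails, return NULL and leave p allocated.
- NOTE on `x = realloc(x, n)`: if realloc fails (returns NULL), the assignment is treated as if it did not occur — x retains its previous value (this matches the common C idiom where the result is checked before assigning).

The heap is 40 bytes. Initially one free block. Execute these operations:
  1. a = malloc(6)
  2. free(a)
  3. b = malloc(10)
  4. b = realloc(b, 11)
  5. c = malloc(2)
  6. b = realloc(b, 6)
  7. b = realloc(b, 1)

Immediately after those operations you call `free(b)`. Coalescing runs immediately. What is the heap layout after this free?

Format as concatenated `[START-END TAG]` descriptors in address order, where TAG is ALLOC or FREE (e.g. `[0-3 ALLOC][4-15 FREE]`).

Op 1: a = malloc(6) -> a = 0; heap: [0-5 ALLOC][6-39 FREE]
Op 2: free(a) -> (freed a); heap: [0-39 FREE]
Op 3: b = malloc(10) -> b = 0; heap: [0-9 ALLOC][10-39 FREE]
Op 4: b = realloc(b, 11) -> b = 0; heap: [0-10 ALLOC][11-39 FREE]
Op 5: c = malloc(2) -> c = 11; heap: [0-10 ALLOC][11-12 ALLOC][13-39 FREE]
Op 6: b = realloc(b, 6) -> b = 0; heap: [0-5 ALLOC][6-10 FREE][11-12 ALLOC][13-39 FREE]
Op 7: b = realloc(b, 1) -> b = 0; heap: [0-0 ALLOC][1-10 FREE][11-12 ALLOC][13-39 FREE]
free(b): b = 0 -> block [0-0 ALLOC]; mark free, coalesce with adjacent free neighbors -> [0-10 FREE][11-12 ALLOC][13-39 FREE]

Answer: [0-10 FREE][11-12 ALLOC][13-39 FREE]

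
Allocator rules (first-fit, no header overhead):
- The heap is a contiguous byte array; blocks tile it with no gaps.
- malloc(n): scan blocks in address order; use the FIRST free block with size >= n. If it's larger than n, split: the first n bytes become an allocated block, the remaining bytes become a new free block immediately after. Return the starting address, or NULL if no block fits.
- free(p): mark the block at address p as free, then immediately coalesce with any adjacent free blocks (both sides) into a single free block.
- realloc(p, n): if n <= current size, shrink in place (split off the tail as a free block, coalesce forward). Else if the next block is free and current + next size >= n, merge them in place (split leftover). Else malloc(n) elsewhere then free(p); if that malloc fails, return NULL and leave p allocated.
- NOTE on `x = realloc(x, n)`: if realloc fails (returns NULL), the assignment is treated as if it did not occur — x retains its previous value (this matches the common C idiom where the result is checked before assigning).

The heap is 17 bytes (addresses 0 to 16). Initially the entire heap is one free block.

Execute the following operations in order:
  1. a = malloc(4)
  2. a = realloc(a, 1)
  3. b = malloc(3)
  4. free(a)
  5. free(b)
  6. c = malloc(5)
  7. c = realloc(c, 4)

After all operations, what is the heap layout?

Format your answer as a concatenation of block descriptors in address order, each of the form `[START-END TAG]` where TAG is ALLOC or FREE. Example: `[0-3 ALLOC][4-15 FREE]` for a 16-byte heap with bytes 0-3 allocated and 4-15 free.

Op 1: a = malloc(4) -> a = 0; heap: [0-3 ALLOC][4-16 FREE]
Op 2: a = realloc(a, 1) -> a = 0; heap: [0-0 ALLOC][1-16 FREE]
Op 3: b = malloc(3) -> b = 1; heap: [0-0 ALLOC][1-3 ALLOC][4-16 FREE]
Op 4: free(a) -> (freed a); heap: [0-0 FREE][1-3 ALLOC][4-16 FREE]
Op 5: free(b) -> (freed b); heap: [0-16 FREE]
Op 6: c = malloc(5) -> c = 0; heap: [0-4 ALLOC][5-16 FREE]
Op 7: c = realloc(c, 4) -> c = 0; heap: [0-3 ALLOC][4-16 FREE]

Answer: [0-3 ALLOC][4-16 FREE]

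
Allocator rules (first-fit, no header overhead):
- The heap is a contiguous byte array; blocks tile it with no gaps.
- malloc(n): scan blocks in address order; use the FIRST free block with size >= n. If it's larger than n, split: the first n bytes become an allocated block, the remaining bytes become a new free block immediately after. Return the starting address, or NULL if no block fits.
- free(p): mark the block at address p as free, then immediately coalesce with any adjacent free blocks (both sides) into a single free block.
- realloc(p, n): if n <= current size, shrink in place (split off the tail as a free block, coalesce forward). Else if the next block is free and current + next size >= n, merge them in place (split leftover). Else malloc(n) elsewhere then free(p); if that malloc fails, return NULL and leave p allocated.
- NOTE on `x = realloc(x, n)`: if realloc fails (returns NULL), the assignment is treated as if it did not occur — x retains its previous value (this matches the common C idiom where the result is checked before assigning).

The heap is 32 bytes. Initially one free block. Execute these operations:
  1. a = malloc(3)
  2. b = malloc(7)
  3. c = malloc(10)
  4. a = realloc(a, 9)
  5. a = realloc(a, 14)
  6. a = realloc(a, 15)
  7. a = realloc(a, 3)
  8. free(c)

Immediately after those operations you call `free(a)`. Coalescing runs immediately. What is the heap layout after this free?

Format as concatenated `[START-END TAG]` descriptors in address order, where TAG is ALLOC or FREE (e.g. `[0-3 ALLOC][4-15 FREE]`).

Op 1: a = malloc(3) -> a = 0; heap: [0-2 ALLOC][3-31 FREE]
Op 2: b = malloc(7) -> b = 3; heap: [0-2 ALLOC][3-9 ALLOC][10-31 FREE]
Op 3: c = malloc(10) -> c = 10; heap: [0-2 ALLOC][3-9 ALLOC][10-19 ALLOC][20-31 FREE]
Op 4: a = realloc(a, 9) -> a = 20; heap: [0-2 FREE][3-9 ALLOC][10-19 ALLOC][20-28 ALLOC][29-31 FREE]
Op 5: a = realloc(a, 14) -> NULL (a unchanged); heap: [0-2 FREE][3-9 ALLOC][10-19 ALLOC][20-28 ALLOC][29-31 FREE]
Op 6: a = realloc(a, 15) -> NULL (a unchanged); heap: [0-2 FREE][3-9 ALLOC][10-19 ALLOC][20-28 ALLOC][29-31 FREE]
Op 7: a = realloc(a, 3) -> a = 20; heap: [0-2 FREE][3-9 ALLOC][10-19 ALLOC][20-22 ALLOC][23-31 FREE]
Op 8: free(c) -> (freed c); heap: [0-2 FREE][3-9 ALLOC][10-19 FREE][20-22 ALLOC][23-31 FREE]
free(a): a = 20 -> block [20-22 ALLOC]; mark free, coalesce with adjacent free neighbors -> [0-2 FREE][3-9 ALLOC][10-31 FREE]

Answer: [0-2 FREE][3-9 ALLOC][10-31 FREE]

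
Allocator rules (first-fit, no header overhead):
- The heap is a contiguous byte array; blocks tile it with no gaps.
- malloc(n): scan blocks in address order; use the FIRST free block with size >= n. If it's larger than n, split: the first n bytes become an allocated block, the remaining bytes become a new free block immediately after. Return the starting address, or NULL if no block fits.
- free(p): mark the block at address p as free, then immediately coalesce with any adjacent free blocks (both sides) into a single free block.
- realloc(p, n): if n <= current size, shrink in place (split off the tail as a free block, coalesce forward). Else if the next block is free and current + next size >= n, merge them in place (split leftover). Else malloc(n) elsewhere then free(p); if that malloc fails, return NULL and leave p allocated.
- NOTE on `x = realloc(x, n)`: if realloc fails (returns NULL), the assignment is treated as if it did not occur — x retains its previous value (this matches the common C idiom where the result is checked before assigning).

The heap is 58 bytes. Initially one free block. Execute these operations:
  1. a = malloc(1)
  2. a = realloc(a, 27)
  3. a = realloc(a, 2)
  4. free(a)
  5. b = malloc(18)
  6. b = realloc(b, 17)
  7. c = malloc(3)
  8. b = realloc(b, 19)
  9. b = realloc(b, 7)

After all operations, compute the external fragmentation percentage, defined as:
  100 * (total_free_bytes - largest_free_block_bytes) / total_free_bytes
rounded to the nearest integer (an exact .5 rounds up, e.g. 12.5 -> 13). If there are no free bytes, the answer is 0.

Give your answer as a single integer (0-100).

Op 1: a = malloc(1) -> a = 0; heap: [0-0 ALLOC][1-57 FREE]
Op 2: a = realloc(a, 27) -> a = 0; heap: [0-26 ALLOC][27-57 FREE]
Op 3: a = realloc(a, 2) -> a = 0; heap: [0-1 ALLOC][2-57 FREE]
Op 4: free(a) -> (freed a); heap: [0-57 FREE]
Op 5: b = malloc(18) -> b = 0; heap: [0-17 ALLOC][18-57 FREE]
Op 6: b = realloc(b, 17) -> b = 0; heap: [0-16 ALLOC][17-57 FREE]
Op 7: c = malloc(3) -> c = 17; heap: [0-16 ALLOC][17-19 ALLOC][20-57 FREE]
Op 8: b = realloc(b, 19) -> b = 20; heap: [0-16 FREE][17-19 ALLOC][20-38 ALLOC][39-57 FREE]
Op 9: b = realloc(b, 7) -> b = 20; heap: [0-16 FREE][17-19 ALLOC][20-26 ALLOC][27-57 FREE]
Free blocks: [17 31] total_free=48 largest=31 -> 100*(48-31)/48 = 1700/48 ≈ 35.417 -> rounds to 35

Answer: 35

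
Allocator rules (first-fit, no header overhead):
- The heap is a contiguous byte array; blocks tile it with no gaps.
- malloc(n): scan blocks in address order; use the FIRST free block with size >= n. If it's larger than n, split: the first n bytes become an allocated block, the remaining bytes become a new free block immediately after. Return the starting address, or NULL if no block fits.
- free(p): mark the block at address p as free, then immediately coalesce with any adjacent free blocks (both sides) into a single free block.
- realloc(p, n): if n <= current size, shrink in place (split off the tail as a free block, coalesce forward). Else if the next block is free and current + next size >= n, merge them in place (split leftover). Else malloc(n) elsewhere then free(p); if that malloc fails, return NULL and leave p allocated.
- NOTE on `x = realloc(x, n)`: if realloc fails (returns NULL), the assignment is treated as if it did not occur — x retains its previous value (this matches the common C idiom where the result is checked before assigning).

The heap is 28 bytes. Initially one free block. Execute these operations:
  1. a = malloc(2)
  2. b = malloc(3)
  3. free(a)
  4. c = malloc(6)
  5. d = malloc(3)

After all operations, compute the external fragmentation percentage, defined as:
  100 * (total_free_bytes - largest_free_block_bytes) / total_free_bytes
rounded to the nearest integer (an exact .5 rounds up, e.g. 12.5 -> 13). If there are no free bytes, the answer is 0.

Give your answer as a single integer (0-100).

Op 1: a = malloc(2) -> a = 0; heap: [0-1 ALLOC][2-27 FREE]
Op 2: b = malloc(3) -> b = 2; heap: [0-1 ALLOC][2-4 ALLOC][5-27 FREE]
Op 3: free(a) -> (freed a); heap: [0-1 FREE][2-4 ALLOC][5-27 FREE]
Op 4: c = malloc(6) -> c = 5; heap: [0-1 FREE][2-4 ALLOC][5-10 ALLOC][11-27 FREE]
Op 5: d = malloc(3) -> d = 11; heap: [0-1 FREE][2-4 ALLOC][5-10 ALLOC][11-13 ALLOC][14-27 FREE]
Free blocks: [2 14] total_free=16 largest=14 -> 100*(16-14)/16 = 200/16 = 12.5 -> rounds to 13

Answer: 13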